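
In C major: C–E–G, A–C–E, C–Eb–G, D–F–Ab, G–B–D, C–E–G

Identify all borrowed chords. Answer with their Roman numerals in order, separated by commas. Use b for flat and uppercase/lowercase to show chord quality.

The diatonic triads in C major are C, Dm, Em, F, G, Am, Bdim. C–E–G = C, A–C–E = Am and G–B–D = G all belong to that set. But C–Eb–G is foreign: the diatonic I on degree 1 is C, whereas Cm comes from C minor. It is labeled i. But D–F–Ab is foreign: the diatonic ii on degree 2 is Dm, whereas Ddim comes from C minor. It is labeled ii°.

i, ii°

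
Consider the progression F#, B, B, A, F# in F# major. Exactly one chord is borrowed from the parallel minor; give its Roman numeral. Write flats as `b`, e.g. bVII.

bIII

In F# major the diatonic chords are F#, G#m, A#m, B, C#, D#m, E#dim. Of the given chords, F# and B are diatonic. A (A–C#–E) is not: scale degree 3 in F# major carries A#m (iii). In F# minor the chord on that degree is A, so here it functions as bIII, borrowed from the parallel minor.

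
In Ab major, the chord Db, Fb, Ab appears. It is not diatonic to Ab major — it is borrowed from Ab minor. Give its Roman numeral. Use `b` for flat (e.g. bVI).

The root Db is the diatonic 4th degree of Ab major; the borrowing shows in the chord quality. Db–Fb–Ab is a minor chord — the form found in Ab minor, not the diatonic IV (Db). Borrowed into Ab major it is written iv.

iv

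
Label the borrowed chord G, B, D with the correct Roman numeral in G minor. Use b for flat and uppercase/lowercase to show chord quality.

I

G is scale degree 1 in G minor. G–B–D is a major chord — the form found in G major, not the diatonic i (Gm). Borrowed into G minor it is written I.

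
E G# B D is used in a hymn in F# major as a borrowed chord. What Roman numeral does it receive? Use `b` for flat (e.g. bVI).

In F# major scale degree 7 is E#; E is its lowered form, from F# minor. E–G#–B–D is a dominant-seventh chord — the form found in F# minor, not the diatonic vii° (E#dim). Borrowed into F# major it is written bVII7.

bVII7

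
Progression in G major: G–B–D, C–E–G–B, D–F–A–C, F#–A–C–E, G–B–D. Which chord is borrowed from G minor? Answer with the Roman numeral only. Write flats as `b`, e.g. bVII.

v7

In G major the diatonic chords are G, Am, Bm, C, D, Em, F#dim. G–B–D = G, C–E–G–B = Cmaj7 and F#–A–C–E = F#m7b5 all belong to that set. D–F–A–C doesn't fit — on degree 5 G major would have D (V). Dm7 is the degree-5 chord of G minor, so it is the borrowed v7.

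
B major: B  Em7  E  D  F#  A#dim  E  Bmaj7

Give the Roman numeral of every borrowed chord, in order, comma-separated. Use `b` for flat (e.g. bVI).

iv7, bIII

B major has the diatonic set B, C#m, D#m, E, F#, G#m, A#dim. B, E, F#, A#dim and Bmaj7 all belong to that set. Em7 (E–G–B–D) doesn't fit — on degree 4 B major would have E (IV). Em7 is the degree-4 chord of B minor, so it is the borrowed iv7. D (D–F#–A) is not: scale degree 3 in B major carries D#m (iii). In B minor the chord on that degree is D, so here it functions as bIII, borrowed from the parallel minor.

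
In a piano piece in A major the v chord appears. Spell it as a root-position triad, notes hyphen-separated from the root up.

The root, E, is scale degree 5 — the same note in A major and A minor; only the chord quality changes. In A minor the chord on E is E–G–B.

E-G-B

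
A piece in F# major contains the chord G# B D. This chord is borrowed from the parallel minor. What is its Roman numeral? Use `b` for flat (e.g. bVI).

G# is scale degree 2 in F# major. The diatonic chord on degree 2 would be G#m (ii), but G#–B–D is the diminished chord from F# minor. As a borrowed chord it is labeled ii°.

ii°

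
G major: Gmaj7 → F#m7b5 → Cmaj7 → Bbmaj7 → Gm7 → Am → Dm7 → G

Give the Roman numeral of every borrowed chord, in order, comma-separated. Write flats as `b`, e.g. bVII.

bIIImaj7, i7, v7

G major has the diatonic set G, Am, Bm, C, D, Em, F#dim. Gmaj7, F#m7b5, Cmaj7, Am and G all belong to that set. Bbmaj7 (Bb–D–F–A) doesn't fit — on degree 3 G major would have Bm (iii). Bbmaj7 is the degree-3 chord of G minor, so it is the borrowed bIIImaj7. Gm7 (G–Bb–D–F) doesn't fit — on degree 1 G major would have G (I). Gm7 is the degree-1 chord of G minor, so it is the borrowed i7. Dm7 (D–F–A–C) is not: scale degree 5 in G major carries D (V). In G minor the chord on that degree is Dm7, so here it functions as v7, borrowed from the parallel minor.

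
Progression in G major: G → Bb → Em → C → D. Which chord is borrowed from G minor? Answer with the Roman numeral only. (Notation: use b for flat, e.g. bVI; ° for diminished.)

In G major the diatonic chords are G, Am, Bm, C, D, Em, F#dim. G, Em, C and D all belong to that set. But Bb (Bb–D–F) is foreign: the diatonic iii on degree 3 is Bm, whereas Bb comes from G minor. It is labeled bIII.

bIII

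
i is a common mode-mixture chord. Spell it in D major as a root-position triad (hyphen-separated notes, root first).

i is built on scale degree 1, which is D in both D major and its parallel. Stacking thirds in D minor on D gives D–F–A.

D-F-A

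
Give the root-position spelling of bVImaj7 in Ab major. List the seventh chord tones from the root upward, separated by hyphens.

bVImaj7 is built on the lowered scale degree 6. In Ab major degree 6 is F; lowered it becomes Fb. Building the major-seventh chord from the parallel minor on Fb: Fb–Ab–Cb–Eb.

Fb-Ab-Cb-Eb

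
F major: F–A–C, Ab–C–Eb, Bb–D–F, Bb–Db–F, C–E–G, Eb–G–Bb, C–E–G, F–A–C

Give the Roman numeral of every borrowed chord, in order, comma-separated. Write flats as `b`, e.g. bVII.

The diatonic triads in F major are F, Gm, Am, Bb, C, Dm, Edim. Of the given chords, F–A–C = F, Bb–D–F = Bb and C–E–G = C are diatonic. Ab–C–Eb is not: scale degree 3 in F major carries Am (iii). In F minor the chord on that degree is Ab, so here it functions as bIII, borrowed from the parallel minor. Bb–Db–F doesn't fit — on degree 4 F major would have Bb (IV). Bbm is the degree-4 chord of F minor, so it is the borrowed iv. But Eb–G–Bb is foreign: the diatonic vii° on degree 7 is Edim, whereas Eb comes from F minor. It is labeled bVII.

bIII, iv, bVII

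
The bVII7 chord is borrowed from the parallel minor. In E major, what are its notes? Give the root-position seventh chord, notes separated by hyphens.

bVII7 is built on the lowered scale degree 7. In E major degree 7 is D#; lowered it becomes D. In E minor the chord on D is D–F#–A–C.

D-F#-A-C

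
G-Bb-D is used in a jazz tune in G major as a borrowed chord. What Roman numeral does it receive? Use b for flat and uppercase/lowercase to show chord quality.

The root G is the diatonic 1st degree of G major; the borrowing shows in the chord quality. The diatonic chord on degree 1 would be G (I), but G–Bb–D is the minor chord from G minor. As a borrowed chord it is labeled i.

i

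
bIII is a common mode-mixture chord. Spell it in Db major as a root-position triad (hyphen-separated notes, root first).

The root of bIII is the lowered 3rd degree: F becomes Fb. Stacking thirds in Db minor on Fb gives Fb–Ab–Cb.

Fb-Ab-Cb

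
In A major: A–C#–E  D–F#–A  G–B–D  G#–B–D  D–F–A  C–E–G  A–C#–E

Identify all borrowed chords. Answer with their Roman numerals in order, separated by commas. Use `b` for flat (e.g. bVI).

bVII, iv, bIII

The diatonic triads in A major are A, Bm, C#m, D, E, F#m, G#dim. A–C#–E = A, D–F#–A = D and G#–B–D = G#dim are all diatonic. But G–B–D is foreign: the diatonic vii° on degree 7 is G#dim, whereas G comes from A minor. It is labeled bVII. D–F–A is not: scale degree 4 in A major carries D (IV). In A minor the chord on that degree is Dm, so here it functions as iv, borrowed from the parallel minor. C–E–G is not: scale degree 3 in A major carries C#m (iii). In A minor the chord on that degree is C, so here it functions as bIII, borrowed from the parallel minor.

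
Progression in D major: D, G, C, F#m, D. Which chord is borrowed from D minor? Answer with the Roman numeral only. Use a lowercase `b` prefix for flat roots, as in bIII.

The diatonic triads in D major are D, Em, F#m, G, A, Bm, C#dim. Of the given chords, D, G and F#m are diatonic. But C (C–E–G) is foreign: the diatonic vii° on degree 7 is C#dim, whereas C comes from D minor. It is labeled bVII.

bVII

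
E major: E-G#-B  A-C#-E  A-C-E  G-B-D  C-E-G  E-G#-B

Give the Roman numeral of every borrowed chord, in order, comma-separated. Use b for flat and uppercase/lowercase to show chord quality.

iv, bIII, bVI

E major has the diatonic set E, F#m, G#m, A, B, C#m, D#dim. E–G#–B = E and A–C#–E = A both belong to that set. A–C–E is not: scale degree 4 in E major carries A (IV). In E minor the chord on that degree is Am, so here it functions as iv, borrowed from the parallel minor. But G–B–D is foreign: the diatonic iii on degree 3 is G#m, whereas G comes from E minor. It is labeled bIII. But C–E–G is foreign: the diatonic vi on degree 6 is C#m, whereas C comes from E minor. It is labeled bVI.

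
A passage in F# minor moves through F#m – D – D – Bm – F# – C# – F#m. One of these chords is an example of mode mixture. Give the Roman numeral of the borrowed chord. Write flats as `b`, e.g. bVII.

I

In F# minor (with V from harmonic minor) the diatonic chords are F#m, G#dim, A, Bm, C#, D, E. F#m, D, Bm and C# all belong to that set. F# (F#–A#–C#) is not: scale degree 1 in F# minor carries F#m (i). In F# major the chord on that degree is F#, so here it functions as I, borrowed from the parallel major.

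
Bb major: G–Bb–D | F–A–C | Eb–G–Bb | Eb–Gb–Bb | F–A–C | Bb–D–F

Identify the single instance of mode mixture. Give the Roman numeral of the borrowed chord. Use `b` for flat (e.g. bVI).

iv

The diatonic triads in Bb major are Bb, Cm, Dm, Eb, F, Gm, Adim. G–Bb–D = Gm, F–A–C = F, Eb–G–Bb = Eb and Bb–D–F = Bb all belong to that set. Eb–Gb–Bb doesn't fit — on degree 4 Bb major would have Eb (IV). Ebm is the degree-4 chord of Bb minor, so it is the borrowed iv.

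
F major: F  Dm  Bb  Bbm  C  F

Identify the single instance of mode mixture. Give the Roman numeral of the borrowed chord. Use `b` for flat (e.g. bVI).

iv

In F major the diatonic chords are F, Gm, Am, Bb, C, Dm, Edim. Of the given chords, F, Dm, Bb and C are diatonic. But Bbm (Bb–Db–F) is foreign: the diatonic IV on degree 4 is Bb, whereas Bbm comes from F minor. It is labeled iv.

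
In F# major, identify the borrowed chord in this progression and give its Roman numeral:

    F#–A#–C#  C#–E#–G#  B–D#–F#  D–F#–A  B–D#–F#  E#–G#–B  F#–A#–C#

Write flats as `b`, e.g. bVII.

In F# major the diatonic chords are F#, G#m, A#m, B, C#, D#m, E#dim. Of the given chords, F#–A#–C# = F#, C#–E#–G# = C#, B–D#–F# = B and E#–G#–B = E#dim are diatonic. D–F#–A doesn't fit — on degree 6 F# major would have D#m (vi). D is the degree-6 chord of F# minor, so it is the borrowed bVI.

bVI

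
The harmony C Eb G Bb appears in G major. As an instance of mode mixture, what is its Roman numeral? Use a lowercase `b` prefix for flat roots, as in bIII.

The root C is the diatonic 4th degree of G major; the borrowing shows in the chord quality. Diatonically G major has C (IV) on that degree; C–Eb–G–Bb is instead the minor-seventh chord native to G minor, so it takes the label iv7.

iv7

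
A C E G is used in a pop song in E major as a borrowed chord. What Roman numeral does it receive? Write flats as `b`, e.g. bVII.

iv7

The root A is the diatonic 4th degree of E major; the borrowing shows in the chord quality. The diatonic chord on degree 4 would be A (IV), but A–C–E–G is the minor-seventh chord from E minor. As a borrowed chord it is labeled iv7.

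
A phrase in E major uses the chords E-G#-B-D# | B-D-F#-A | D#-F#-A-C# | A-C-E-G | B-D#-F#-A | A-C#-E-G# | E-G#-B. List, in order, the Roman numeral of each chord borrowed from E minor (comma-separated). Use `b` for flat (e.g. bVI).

In E major the diatonic chords are E, F#m, G#m, A, B, C#m, D#dim. Of the given chords, E–G#–B–D# = Emaj7, D#–F#–A–C# = D#m7b5, B–D#–F#–A = B7, A–C#–E–G# = Amaj7 and E–G#–B = E are diatonic. B–D–F#–A is not: scale degree 5 in E major carries B (V). In E minor the chord on that degree is Bm7, so here it functions as v7, borrowed from the parallel minor. But A–C–E–G is foreign: the diatonic IV on degree 4 is A, whereas Am7 comes from E minor. It is labeled iv7.

v7, iv7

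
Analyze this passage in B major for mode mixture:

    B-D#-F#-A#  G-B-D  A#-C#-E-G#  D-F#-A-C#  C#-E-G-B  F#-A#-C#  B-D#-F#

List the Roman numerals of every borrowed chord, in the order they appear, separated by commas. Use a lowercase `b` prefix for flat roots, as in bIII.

The diatonic triads in B major are B, C#m, D#m, E, F#, G#m, A#dim. B–D#–F#–A# = Bmaj7, A#–C#–E–G# = A#m7b5, F#–A#–C# = F# and B–D#–F# = B are all diatonic. But G–B–D is foreign: the diatonic vi on degree 6 is G#m, whereas G comes from B minor. It is labeled bVI. D–F#–A–C# is not: scale degree 3 in B major carries D#m (iii). In B minor the chord on that degree is Dmaj7, so here it functions as bIIImaj7, borrowed from the parallel minor. C#–E–G–B doesn't fit — on degree 2 B major would have C#m (ii). C#m7b5 is the degree-2 chord of B minor, so it is the borrowed iiø7.

bVI, bIIImaj7, iiø7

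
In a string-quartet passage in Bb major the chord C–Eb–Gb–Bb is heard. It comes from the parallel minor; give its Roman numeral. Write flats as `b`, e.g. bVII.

iiø7

The root C is the diatonic 2nd degree of Bb major; the borrowing shows in the chord quality. The diatonic chord on degree 2 would be Cm (ii), but C–Eb–Gb–Bb is the half-diminished-seventh chord from Bb minor. As a borrowed chord it is labeled iiø7.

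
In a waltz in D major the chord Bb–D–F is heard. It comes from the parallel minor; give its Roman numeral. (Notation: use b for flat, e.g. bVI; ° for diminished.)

bVI

The root Bb is the lowered 6th scale degree — diatonically D major has B there. Bb–D–F is a major chord — the form found in D minor, not the diatonic vi (Bm). Borrowed into D major it is written bVI.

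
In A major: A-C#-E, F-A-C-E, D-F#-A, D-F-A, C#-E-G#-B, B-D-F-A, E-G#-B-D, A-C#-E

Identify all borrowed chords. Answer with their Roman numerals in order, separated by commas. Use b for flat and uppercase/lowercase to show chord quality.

bVImaj7, iv, iiø7

A major has the diatonic set A, Bm, C#m, D, E, F#m, G#dim. Of the given chords, A–C#–E = A, D–F#–A = D, C#–E–G#–B = C#m7 and E–G#–B–D = E7 are diatonic. But F–A–C–E is foreign: the diatonic vi on degree 6 is F#m, whereas Fmaj7 comes from A minor. It is labeled bVImaj7. But D–F–A is foreign: the diatonic IV on degree 4 is D, whereas Dm comes from A minor. It is labeled iv. But B–D–F–A is foreign: the diatonic ii on degree 2 is Bm, whereas Bm7b5 comes from A minor. It is labeled iiø7.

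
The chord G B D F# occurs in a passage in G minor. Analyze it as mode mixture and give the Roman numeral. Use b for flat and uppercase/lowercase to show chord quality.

Imaj7

G is scale degree 1 in G minor. The diatonic chord on degree 1 would be Gm (i), but G–B–D–F# is the major-seventh chord from G major. As a borrowed chord it is labeled Imaj7.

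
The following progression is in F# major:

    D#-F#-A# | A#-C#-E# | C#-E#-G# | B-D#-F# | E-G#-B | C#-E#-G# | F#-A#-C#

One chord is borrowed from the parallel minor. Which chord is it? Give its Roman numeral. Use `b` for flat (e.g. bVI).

The diatonic triads in F# major are F#, G#m, A#m, B, C#, D#m, E#dim. Of the given chords, D#–F#–A# = D#m, A#–C#–E# = A#m, C#–E#–G# = C#, B–D#–F# = B and F#–A#–C# = F# are diatonic. But E–G#–B is foreign: the diatonic vii° on degree 7 is E#dim, whereas E comes from F# minor. It is labeled bVII.

bVII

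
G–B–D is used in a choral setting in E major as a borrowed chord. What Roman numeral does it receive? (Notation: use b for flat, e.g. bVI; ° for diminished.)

bIII

The root G is the lowered 3rd scale degree — diatonically E major has G# there. The diatonic chord on degree 3 would be G#m (iii), but G–B–D is the major chord from E minor. As a borrowed chord it is labeled bIII.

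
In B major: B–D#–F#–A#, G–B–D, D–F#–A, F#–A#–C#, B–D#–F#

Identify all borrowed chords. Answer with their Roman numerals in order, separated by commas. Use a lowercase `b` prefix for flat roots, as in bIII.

B major has the diatonic set B, C#m, D#m, E, F#, G#m, A#dim. B–D#–F#–A# = Bmaj7, F#–A#–C# = F# and B–D#–F# = B all belong to that set. But G–B–D is foreign: the diatonic vi on degree 6 is G#m, whereas G comes from B minor. It is labeled bVI. D–F#–A doesn't fit — on degree 3 B major would have D#m (iii). D is the degree-3 chord of B minor, so it is the borrowed bIII.

bVI, bIII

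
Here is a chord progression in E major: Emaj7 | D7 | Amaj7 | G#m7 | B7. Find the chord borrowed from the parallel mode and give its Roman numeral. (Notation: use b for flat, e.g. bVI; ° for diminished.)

E major has the diatonic set E, F#m, G#m, A, B, C#m, D#dim. Emaj7, Amaj7, G#m7 and B7 all belong to that set. But D7 (D–F#–A–C) is foreign: the diatonic vii° on degree 7 is D#dim, whereas D7 comes from E minor. It is labeled bVII7.

bVII7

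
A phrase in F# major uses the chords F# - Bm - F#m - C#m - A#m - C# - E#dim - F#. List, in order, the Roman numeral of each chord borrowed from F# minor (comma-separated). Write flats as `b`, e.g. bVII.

iv, i, v

The diatonic triads in F# major are F#, G#m, A#m, B, C#, D#m, E#dim. F#, A#m, C# and E#dim all belong to that set. But Bm (B–D–F#) is foreign: the diatonic IV on degree 4 is B, whereas Bm comes from F# minor. It is labeled iv. F#m (F#–A–C#) is not: scale degree 1 in F# major carries F# (I). In F# minor the chord on that degree is F#m, so here it functions as i, borrowed from the parallel minor. C#m (C#–E–G#) doesn't fit — on degree 5 F# major would have C# (V). C#m is the degree-5 chord of F# minor, so it is the borrowed v.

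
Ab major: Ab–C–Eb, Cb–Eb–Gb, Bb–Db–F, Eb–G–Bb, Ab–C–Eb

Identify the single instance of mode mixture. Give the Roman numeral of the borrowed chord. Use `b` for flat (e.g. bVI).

In Ab major the diatonic chords are Ab, Bbm, Cm, Db, Eb, Fm, Gdim. Ab–C–Eb = Ab, Bb–Db–F = Bbm and Eb–G–Bb = Eb are all diatonic. Cb–Eb–Gb is not: scale degree 3 in Ab major carries Cm (iii). In Ab minor the chord on that degree is Cb, so here it functions as bIII, borrowed from the parallel minor.

bIII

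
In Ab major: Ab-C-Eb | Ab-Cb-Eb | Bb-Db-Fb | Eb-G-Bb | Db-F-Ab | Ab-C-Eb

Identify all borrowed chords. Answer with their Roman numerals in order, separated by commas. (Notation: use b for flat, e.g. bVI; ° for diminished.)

i, ii°

The diatonic triads in Ab major are Ab, Bbm, Cm, Db, Eb, Fm, Gdim. Ab–C–Eb = Ab, Eb–G–Bb = Eb and Db–F–Ab = Db all belong to that set. Ab–Cb–Eb doesn't fit — on degree 1 Ab major would have Ab (I). Abm is the degree-1 chord of Ab minor, so it is the borrowed i. Bb–Db–Fb doesn't fit — on degree 2 Ab major would have Bbm (ii). Bbdim is the degree-2 chord of Ab minor, so it is the borrowed ii°.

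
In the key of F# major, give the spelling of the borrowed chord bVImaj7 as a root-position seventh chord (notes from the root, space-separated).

D F# A C#

bVImaj7 is built on the lowered scale degree 6. In F# major degree 6 is D#; lowered it becomes D. Building the major-seventh chord from the parallel minor on D: D–F#–A–C#.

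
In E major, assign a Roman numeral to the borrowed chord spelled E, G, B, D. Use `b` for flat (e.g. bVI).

i7

E is scale degree 1 in E major. E–G–B–D is a minor-seventh chord — the form found in E minor, not the diatonic I (E). Borrowed into E major it is written i7.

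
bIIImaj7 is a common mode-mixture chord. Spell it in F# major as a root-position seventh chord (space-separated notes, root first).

bIIImaj7 is built on the lowered scale degree 3. In F# major degree 3 is A#; lowered it becomes A. Stacking thirds in F# minor on A gives A–C#–E–G#.

A C# E G#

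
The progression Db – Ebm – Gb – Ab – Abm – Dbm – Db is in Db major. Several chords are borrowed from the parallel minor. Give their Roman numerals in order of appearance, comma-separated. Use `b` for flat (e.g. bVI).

v, i

In Db major the diatonic chords are Db, Ebm, Fm, Gb, Ab, Bbm, Cdim. Of the given chords, Db, Ebm, Gb and Ab are diatonic. But Abm (Ab–Cb–Eb) is foreign: the diatonic V on degree 5 is Ab, whereas Abm comes from Db minor. It is labeled v. Dbm (Db–Fb–Ab) doesn't fit — on degree 1 Db major would have Db (I). Dbm is the degree-1 chord of Db minor, so it is the borrowed i.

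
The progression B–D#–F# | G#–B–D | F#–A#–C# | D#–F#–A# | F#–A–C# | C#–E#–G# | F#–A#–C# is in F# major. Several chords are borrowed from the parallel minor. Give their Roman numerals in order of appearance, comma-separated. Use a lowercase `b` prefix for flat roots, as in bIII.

In F# major the diatonic chords are F#, G#m, A#m, B, C#, D#m, E#dim. B–D#–F# = B, F#–A#–C# = F#, D#–F#–A# = D#m and C#–E#–G# = C# are all diatonic. G#–B–D doesn't fit — on degree 2 F# major would have G#m (ii). G#dim is the degree-2 chord of F# minor, so it is the borrowed ii°. F#–A–C# doesn't fit — on degree 1 F# major would have F# (I). F#m is the degree-1 chord of F# minor, so it is the borrowed i.

ii°, i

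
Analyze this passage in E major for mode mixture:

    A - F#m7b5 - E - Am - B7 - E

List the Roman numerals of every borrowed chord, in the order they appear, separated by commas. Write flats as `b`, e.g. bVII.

The diatonic triads in E major are E, F#m, G#m, A, B, C#m, D#dim. Of the given chords, A, E and B7 are diatonic. F#m7b5 (F#–A–C–E) doesn't fit — on degree 2 E major would have F#m (ii). F#m7b5 is the degree-2 chord of E minor, so it is the borrowed iiø7. But Am (A–C–E) is foreign: the diatonic IV on degree 4 is A, whereas Am comes from E minor. It is labeled iv.

iiø7, iv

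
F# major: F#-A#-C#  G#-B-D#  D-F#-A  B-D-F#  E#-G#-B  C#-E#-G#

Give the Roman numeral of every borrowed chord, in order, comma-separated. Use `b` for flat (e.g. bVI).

In F# major the diatonic chords are F#, G#m, A#m, B, C#, D#m, E#dim. F#–A#–C# = F#, G#–B–D# = G#m, E#–G#–B = E#dim and C#–E#–G# = C# are all diatonic. D–F#–A is not: scale degree 6 in F# major carries D#m (vi). In F# minor the chord on that degree is D, so here it functions as bVI, borrowed from the parallel minor. B–D–F# is not: scale degree 4 in F# major carries B (IV). In F# minor the chord on that degree is Bm, so here it functions as iv, borrowed from the parallel minor.

bVI, iv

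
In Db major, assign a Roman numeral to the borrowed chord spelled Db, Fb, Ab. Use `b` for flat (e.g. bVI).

Db is scale degree 1 in Db major. The diatonic chord on degree 1 would be Db (I), but Db–Fb–Ab is the minor chord from Db minor. As a borrowed chord it is labeled i.

i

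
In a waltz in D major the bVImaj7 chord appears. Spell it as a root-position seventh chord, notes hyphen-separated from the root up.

Scale degree 6 in D major is B. bVImaj7 uses the lowered form, Bb, taken from D minor. In D minor the chord on Bb is Bb–D–F–A.

Bb-D-F-A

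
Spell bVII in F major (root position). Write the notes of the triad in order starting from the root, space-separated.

Eb G Bb

bVII is built on the lowered scale degree 7. In F major degree 7 is E; lowered it becomes Eb. Stacking thirds in F minor on Eb gives Eb–G–Bb.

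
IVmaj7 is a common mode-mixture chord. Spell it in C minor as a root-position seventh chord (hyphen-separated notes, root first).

F-A-C-E

IVmaj7 is built on scale degree 4, which is F in both C minor and its parallel. Building the major-seventh chord from the parallel major on F: F–A–C–E.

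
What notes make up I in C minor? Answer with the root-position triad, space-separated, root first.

The root, C, is scale degree 1 — the same note in C minor and C major; only the chord quality changes. Building the major chord from the parallel major on C: C–E–G.

C E G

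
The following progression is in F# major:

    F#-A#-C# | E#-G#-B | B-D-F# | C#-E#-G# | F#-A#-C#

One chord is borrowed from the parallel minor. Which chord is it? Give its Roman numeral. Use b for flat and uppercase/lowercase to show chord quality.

In F# major the diatonic chords are F#, G#m, A#m, B, C#, D#m, E#dim. Of the given chords, F#–A#–C# = F#, E#–G#–B = E#dim and C#–E#–G# = C# are diatonic. B–D–F# is not: scale degree 4 in F# major carries B (IV). In F# minor the chord on that degree is Bm, so here it functions as iv, borrowed from the parallel minor.

iv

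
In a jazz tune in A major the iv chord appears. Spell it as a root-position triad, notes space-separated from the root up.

The root, D, is scale degree 4 — the same note in A major and A minor; only the chord quality changes. Stacking thirds in A minor on D gives D–F–A.

D F A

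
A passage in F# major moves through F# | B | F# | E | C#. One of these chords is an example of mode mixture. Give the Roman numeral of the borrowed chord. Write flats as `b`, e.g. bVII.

bVII

In F# major the diatonic chords are F#, G#m, A#m, B, C#, D#m, E#dim. F#, B and C# all belong to that set. E (E–G#–B) is not: scale degree 7 in F# major carries E#dim (vii°). In F# minor the chord on that degree is E, so here it functions as bVII, borrowed from the parallel minor.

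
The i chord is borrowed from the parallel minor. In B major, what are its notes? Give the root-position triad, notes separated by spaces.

B D F#

The root, B, is scale degree 1 — the same note in B major and B minor; only the chord quality changes. Building the minor chord from the parallel minor on B: B–D–F#.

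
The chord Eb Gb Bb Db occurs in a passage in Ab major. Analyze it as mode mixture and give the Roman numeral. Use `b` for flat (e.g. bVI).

v7

Eb is scale degree 5 in Ab major. Eb–Gb–Bb–Db is a minor-seventh chord — the form found in Ab minor, not the diatonic V (Eb). Borrowed into Ab major it is written v7.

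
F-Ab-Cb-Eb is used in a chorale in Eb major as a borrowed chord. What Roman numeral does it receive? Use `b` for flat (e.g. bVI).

iiø7

The root F is the diatonic 2nd degree of Eb major; the borrowing shows in the chord quality. Diatonically Eb major has Fm (ii) on that degree; F–Ab–Cb–Eb is instead the half-diminished-seventh chord native to Eb minor, so it takes the label iiø7.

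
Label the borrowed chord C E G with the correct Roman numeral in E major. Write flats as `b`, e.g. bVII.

In E major scale degree 6 is C#; C is its lowered form, from E minor. C–E–G is a major chord — the form found in E minor, not the diatonic vi (C#m). Borrowed into E major it is written bVI.

bVI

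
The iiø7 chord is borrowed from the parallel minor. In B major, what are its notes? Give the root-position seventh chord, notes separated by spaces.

The root, C#, is scale degree 2 — the same note in B major and B minor; only the chord quality changes. In B minor the chord on C# is C#–E–G–B.

C# E G B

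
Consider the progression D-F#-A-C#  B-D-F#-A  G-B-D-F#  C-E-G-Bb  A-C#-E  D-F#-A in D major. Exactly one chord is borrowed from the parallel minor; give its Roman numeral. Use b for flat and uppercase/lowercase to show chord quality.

The diatonic triads in D major are D, Em, F#m, G, A, Bm, C#dim. D–F#–A–C# = Dmaj7, B–D–F#–A = Bm7, G–B–D–F# = Gmaj7, A–C#–E = A and D–F#–A = D all belong to that set. C–E–G–Bb is not: scale degree 7 in D major carries C#dim (vii°). In D minor the chord on that degree is C7, so here it functions as bVII7, borrowed from the parallel minor.

bVII7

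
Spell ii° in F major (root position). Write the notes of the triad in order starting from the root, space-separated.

ii° is built on scale degree 2, which is G in both F major and its parallel. Stacking thirds in F minor on G gives G–Bb–Db.

G Bb Db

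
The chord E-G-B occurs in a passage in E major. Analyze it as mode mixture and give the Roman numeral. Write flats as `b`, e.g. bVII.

i

The root E is the diatonic 1st degree of E major; the borrowing shows in the chord quality. Diatonically E major has E (I) on that degree; E–G–B is instead the minor chord native to E minor, so it takes the label i.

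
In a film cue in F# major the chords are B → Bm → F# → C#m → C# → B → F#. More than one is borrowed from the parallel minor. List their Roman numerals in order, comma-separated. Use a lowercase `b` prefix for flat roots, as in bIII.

F# major has the diatonic set F#, G#m, A#m, B, C#, D#m, E#dim. B, F# and C# are all diatonic. But Bm (B–D–F#) is foreign: the diatonic IV on degree 4 is B, whereas Bm comes from F# minor. It is labeled iv. C#m (C#–E–G#) doesn't fit — on degree 5 F# major would have C# (V). C#m is the degree-5 chord of F# minor, so it is the borrowed v.

iv, v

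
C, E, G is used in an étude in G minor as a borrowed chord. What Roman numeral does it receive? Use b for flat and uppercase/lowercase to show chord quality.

IV

The root C is the diatonic 4th degree of G minor; the borrowing shows in the chord quality. Diatonically G minor has Cm (iv) on that degree; C–E–G is instead the major chord native to G major, so it takes the label IV.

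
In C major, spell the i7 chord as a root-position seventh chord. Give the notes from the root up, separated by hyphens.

C-Eb-G-Bb

The root, C, is scale degree 1 — the same note in C major and C minor; only the chord quality changes. In C minor the chord on C is C–Eb–G–Bb.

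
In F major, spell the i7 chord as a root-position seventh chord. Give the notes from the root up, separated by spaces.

The root, F, is scale degree 1 — the same note in F major and F minor; only the chord quality changes. Stacking thirds in F minor on F gives F–Ab–C–Eb.

F Ab C Eb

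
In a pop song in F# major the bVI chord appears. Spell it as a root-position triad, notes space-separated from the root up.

The root of bVI is the lowered 6th degree: D# becomes D. In F# minor the chord on D is D–F#–A.

D F# A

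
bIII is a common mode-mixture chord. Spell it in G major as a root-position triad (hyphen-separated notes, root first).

Bb-D-F

The root of bIII is the lowered 3rd degree: B becomes Bb. In G minor the chord on Bb is Bb–D–F.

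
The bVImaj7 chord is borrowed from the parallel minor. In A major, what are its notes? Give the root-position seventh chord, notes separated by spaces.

F A C E

The root of bVImaj7 is the lowered 6th degree: F# becomes F. Building the major-seventh chord from the parallel minor on F: F–A–C–E.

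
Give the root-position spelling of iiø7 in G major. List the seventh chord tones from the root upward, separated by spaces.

iiø7 is built on scale degree 2, which is A in both G major and its parallel. Stacking thirds in G minor on A gives A–C–Eb–G.

A C Eb G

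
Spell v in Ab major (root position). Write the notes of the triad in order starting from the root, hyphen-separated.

The root, Eb, is scale degree 5 — the same note in Ab major and Ab minor; only the chord quality changes. Stacking thirds in Ab minor on Eb gives Eb–Gb–Bb.

Eb-Gb-Bb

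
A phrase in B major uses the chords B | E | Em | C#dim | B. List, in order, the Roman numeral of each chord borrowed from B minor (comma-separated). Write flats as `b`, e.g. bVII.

iv, ii°

B major has the diatonic set B, C#m, D#m, E, F#, G#m, A#dim. B and E are both diatonic. Em (E–G–B) doesn't fit — on degree 4 B major would have E (IV). Em is the degree-4 chord of B minor, so it is the borrowed iv. C#dim (C#–E–G) doesn't fit — on degree 2 B major would have C#m (ii). C#dim is the degree-2 chord of B minor, so it is the borrowed ii°.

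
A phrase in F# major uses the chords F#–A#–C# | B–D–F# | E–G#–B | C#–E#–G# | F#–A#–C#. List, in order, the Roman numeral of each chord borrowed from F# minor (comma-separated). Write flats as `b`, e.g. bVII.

iv, bVII

The diatonic triads in F# major are F#, G#m, A#m, B, C#, D#m, E#dim. F#–A#–C# = F# and C#–E#–G# = C# both belong to that set. B–D–F# doesn't fit — on degree 4 F# major would have B (IV). Bm is the degree-4 chord of F# minor, so it is the borrowed iv. But E–G#–B is foreign: the diatonic vii° on degree 7 is E#dim, whereas E comes from F# minor. It is labeled bVII.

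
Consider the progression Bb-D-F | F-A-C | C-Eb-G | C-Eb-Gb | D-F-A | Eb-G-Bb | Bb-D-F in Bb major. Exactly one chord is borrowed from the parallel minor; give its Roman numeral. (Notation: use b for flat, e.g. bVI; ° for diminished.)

ii°

In Bb major the diatonic chords are Bb, Cm, Dm, Eb, F, Gm, Adim. Of the given chords, Bb–D–F = Bb, F–A–C = F, C–Eb–G = Cm, D–F–A = Dm and Eb–G–Bb = Eb are diatonic. But C–Eb–Gb is foreign: the diatonic ii on degree 2 is Cm, whereas Cdim comes from Bb minor. It is labeled ii°.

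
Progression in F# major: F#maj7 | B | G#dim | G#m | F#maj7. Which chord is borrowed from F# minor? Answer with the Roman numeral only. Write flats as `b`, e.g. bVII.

ii°

The diatonic triads in F# major are F#, G#m, A#m, B, C#, D#m, E#dim. Of the given chords, F#maj7, B and G#m are diatonic. But G#dim (G#–B–D) is foreign: the diatonic ii on degree 2 is G#m, whereas G#dim comes from F# minor. It is labeled ii°.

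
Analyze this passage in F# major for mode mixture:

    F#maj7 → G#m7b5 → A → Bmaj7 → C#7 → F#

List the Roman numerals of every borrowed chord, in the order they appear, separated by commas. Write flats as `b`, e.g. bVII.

iiø7, bIII

In F# major the diatonic chords are F#, G#m, A#m, B, C#, D#m, E#dim. Of the given chords, F#maj7, Bmaj7, C#7 and F# are diatonic. But G#m7b5 (G#–B–D–F#) is foreign: the diatonic ii on degree 2 is G#m, whereas G#m7b5 comes from F# minor. It is labeled iiø7. But A (A–C#–E) is foreign: the diatonic iii on degree 3 is A#m, whereas A comes from F# minor. It is labeled bIII.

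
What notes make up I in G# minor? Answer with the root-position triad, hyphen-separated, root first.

G#-B#-D#

The root, G#, is scale degree 1 — the same note in G# minor and G# major; only the chord quality changes. Stacking thirds in G# major on G# gives G#–B#–D#.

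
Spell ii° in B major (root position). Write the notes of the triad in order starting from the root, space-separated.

ii° is built on scale degree 2, which is C# in both B major and its parallel. Building the diminished chord from the parallel minor on C#: C#–E–G.

C# E G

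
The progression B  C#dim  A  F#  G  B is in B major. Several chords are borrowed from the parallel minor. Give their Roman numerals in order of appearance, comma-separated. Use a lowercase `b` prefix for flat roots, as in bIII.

B major has the diatonic set B, C#m, D#m, E, F#, G#m, A#dim. B and F# both belong to that set. But C#dim (C#–E–G) is foreign: the diatonic ii on degree 2 is C#m, whereas C#dim comes from B minor. It is labeled ii°. A (A–C#–E) is not: scale degree 7 in B major carries A#dim (vii°). In B minor the chord on that degree is A, so here it functions as bVII, borrowed from the parallel minor. G (G–B–D) doesn't fit — on degree 6 B major would have G#m (vi). G is the degree-6 chord of B minor, so it is the borrowed bVI.

ii°, bVII, bVI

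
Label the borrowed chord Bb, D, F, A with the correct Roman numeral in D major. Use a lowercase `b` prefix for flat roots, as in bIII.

bVImaj7

The root Bb is the lowered 6th scale degree — diatonically D major has B there. The diatonic chord on degree 6 would be Bm (vi), but Bb–D–F–A is the major-seventh chord from D minor. As a borrowed chord it is labeled bVImaj7.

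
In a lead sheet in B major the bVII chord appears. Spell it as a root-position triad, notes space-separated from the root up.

A C# E

Scale degree 7 in B major is A#. bVII uses the lowered form, A, taken from B minor. In B minor the chord on A is A–C#–E.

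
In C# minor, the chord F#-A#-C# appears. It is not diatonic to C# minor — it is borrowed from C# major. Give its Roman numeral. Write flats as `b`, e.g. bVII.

The root F# is the diatonic 4th degree of C# minor; the borrowing shows in the chord quality. The diatonic chord on degree 4 would be F#m (iv), but F#–A#–C# is the major chord from C# major. As a borrowed chord it is labeled IV.

IV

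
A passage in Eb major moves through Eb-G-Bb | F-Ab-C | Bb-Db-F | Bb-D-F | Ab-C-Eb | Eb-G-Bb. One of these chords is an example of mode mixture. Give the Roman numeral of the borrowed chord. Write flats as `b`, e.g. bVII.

Eb major has the diatonic set Eb, Fm, Gm, Ab, Bb, Cm, Ddim. Of the given chords, Eb–G–Bb = Eb, F–Ab–C = Fm, Bb–D–F = Bb and Ab–C–Eb = Ab are diatonic. But Bb–Db–F is foreign: the diatonic V on degree 5 is Bb, whereas Bbm comes from Eb minor. It is labeled v.

v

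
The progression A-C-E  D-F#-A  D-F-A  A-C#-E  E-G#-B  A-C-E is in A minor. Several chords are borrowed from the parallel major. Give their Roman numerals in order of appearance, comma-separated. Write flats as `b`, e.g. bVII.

IV, I

In A minor (with V from harmonic minor) the diatonic chords are Am, Bdim, C, Dm, E, F, G. A–C–E = Am, D–F–A = Dm and E–G#–B = E all belong to that set. D–F#–A doesn't fit — on degree 4 A minor would have Dm (iv). D is the degree-4 chord of A major, so it is the borrowed IV. A–C#–E doesn't fit — on degree 1 A minor would have Am (i). A is the degree-1 chord of A major, so it is the borrowed I.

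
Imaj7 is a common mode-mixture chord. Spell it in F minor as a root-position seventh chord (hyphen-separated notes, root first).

F-A-C-E

Imaj7 is built on scale degree 1, which is F in both F minor and its parallel. In F major the chord on F is F–A–C–E.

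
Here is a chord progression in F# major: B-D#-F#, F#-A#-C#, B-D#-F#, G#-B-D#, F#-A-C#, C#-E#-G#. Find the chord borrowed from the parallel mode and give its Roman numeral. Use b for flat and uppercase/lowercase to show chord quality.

In F# major the diatonic chords are F#, G#m, A#m, B, C#, D#m, E#dim. B–D#–F# = B, F#–A#–C# = F#, G#–B–D# = G#m and C#–E#–G# = C# are all diatonic. But F#–A–C# is foreign: the diatonic I on degree 1 is F#, whereas F#m comes from F# minor. It is labeled i.

i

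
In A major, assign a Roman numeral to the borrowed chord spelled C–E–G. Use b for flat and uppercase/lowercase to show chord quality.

C is the lowered form of scale degree 3 in A major (the diatonic degree 3 is C#). The diatonic chord on degree 3 would be C#m (iii), but C–E–G is the major chord from A minor. As a borrowed chord it is labeled bIII.

bIII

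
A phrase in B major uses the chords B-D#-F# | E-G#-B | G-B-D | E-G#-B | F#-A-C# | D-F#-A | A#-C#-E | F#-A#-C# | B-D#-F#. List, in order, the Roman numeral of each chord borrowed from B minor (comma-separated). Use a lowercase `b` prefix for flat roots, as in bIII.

B major has the diatonic set B, C#m, D#m, E, F#, G#m, A#dim. B–D#–F# = B, E–G#–B = E, A#–C#–E = A#dim and F#–A#–C# = F# all belong to that set. G–B–D doesn't fit — on degree 6 B major would have G#m (vi). G is the degree-6 chord of B minor, so it is the borrowed bVI. F#–A–C# is not: scale degree 5 in B major carries F# (V). In B minor the chord on that degree is F#m, so here it functions as v, borrowed from the parallel minor. But D–F#–A is foreign: the diatonic iii on degree 3 is D#m, whereas D comes from B minor. It is labeled bIII.

bVI, v, bIII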